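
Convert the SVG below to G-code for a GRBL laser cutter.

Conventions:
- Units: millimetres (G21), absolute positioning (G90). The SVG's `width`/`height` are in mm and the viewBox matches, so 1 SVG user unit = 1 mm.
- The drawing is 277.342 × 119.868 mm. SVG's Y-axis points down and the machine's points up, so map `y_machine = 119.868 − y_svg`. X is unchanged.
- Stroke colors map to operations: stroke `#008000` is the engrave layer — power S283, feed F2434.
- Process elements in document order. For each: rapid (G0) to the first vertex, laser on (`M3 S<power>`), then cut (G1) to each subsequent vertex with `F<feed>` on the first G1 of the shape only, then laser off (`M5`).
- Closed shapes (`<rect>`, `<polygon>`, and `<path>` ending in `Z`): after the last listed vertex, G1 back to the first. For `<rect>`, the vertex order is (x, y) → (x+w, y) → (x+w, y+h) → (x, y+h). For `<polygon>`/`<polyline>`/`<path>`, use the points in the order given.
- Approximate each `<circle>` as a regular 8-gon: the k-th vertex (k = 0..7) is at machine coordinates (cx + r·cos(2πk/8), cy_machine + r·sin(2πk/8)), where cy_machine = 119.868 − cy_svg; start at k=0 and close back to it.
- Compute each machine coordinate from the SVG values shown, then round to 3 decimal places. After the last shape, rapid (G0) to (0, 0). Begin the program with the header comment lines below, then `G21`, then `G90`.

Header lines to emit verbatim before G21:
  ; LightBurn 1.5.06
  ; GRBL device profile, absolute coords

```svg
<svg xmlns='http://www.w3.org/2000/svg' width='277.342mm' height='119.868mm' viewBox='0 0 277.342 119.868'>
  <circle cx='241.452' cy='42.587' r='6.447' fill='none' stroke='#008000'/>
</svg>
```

viewBox `0 0 277.342 119.868` with mm width/height → 1 unit = 1 mm. Flip: y_m = 119.868 − y_svg.

**Shape 1** — `<circle>` circle, stroke `#008000` → engrave (S283, F2434). Machine vertices: (247.899,77.281) → (246.011,81.840) → (241.452,83.728) → (236.893,81.840) → (235.005,77.281) → (236.893,72.722) → (241.452,70.834) → (246.011,72.722) → (247.899,77.281). Closed: final G1 returns to the first vertex.

; LightBurn 1.5.06
; GRBL device profile, absolute coords
G21
G90
G0 X247.899 Y77.281
M3 S283
G1 X246.011 Y81.840 F2434
G1 X241.452 Y83.728
G1 X236.893 Y81.840
G1 X235.005 Y77.281
G1 X236.893 Y72.722
G1 X241.452 Y70.834
G1 X246.011 Y72.722
G1 X247.899 Y77.281
M5
G0 X0.000 Y0.000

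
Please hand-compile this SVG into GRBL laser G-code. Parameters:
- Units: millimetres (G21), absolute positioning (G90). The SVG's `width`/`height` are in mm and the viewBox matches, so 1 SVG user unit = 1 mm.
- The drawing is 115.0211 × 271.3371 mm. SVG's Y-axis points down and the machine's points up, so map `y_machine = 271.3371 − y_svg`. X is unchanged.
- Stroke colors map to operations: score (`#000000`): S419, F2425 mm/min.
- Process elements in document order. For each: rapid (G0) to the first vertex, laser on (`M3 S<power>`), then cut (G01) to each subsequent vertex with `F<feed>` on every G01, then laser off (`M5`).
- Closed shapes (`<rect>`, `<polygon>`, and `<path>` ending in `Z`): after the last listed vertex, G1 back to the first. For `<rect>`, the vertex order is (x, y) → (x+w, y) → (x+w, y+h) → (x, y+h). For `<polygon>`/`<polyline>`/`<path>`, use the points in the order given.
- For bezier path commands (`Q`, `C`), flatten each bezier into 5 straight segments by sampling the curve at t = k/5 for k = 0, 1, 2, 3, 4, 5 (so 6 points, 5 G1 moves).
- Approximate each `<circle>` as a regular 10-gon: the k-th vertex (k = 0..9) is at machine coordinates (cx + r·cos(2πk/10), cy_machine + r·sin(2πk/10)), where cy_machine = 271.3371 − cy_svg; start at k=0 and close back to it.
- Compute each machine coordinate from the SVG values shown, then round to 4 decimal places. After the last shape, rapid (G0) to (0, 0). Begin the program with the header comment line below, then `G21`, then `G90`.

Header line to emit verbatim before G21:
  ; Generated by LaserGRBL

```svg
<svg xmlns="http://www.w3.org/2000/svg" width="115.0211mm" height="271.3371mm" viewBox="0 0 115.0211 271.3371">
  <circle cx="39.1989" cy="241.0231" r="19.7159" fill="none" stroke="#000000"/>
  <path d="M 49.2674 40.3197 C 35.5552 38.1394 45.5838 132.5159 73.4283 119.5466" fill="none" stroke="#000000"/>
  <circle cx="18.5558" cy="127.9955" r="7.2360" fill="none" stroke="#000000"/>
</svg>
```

; Generated by LaserGRBL
G21
G90
G0 X58.9148 Y30.3140
M3 S419
G01 X55.1494 Y41.9027 F2425
G01 X45.2914 Y49.0649 F2425
G01 X33.1064 Y49.0649 F2425
G01 X23.2484 Y41.9027 F2425
G01 X19.4830 Y30.3140 F2425
G01 X23.2484 Y18.7253 F2425
G01 X33.1064 Y11.5631 F2425
G01 X45.2914 Y11.5631 F2425
G01 X55.1494 Y18.7253 F2425
G01 X58.9148 Y30.3140 F2425
M5
G0 X49.2674 Y231.0174
M3 S419
G01 X43.8416 Y222.3700 F2425
G01 X43.8292 Y200.3363 F2425
G01 X48.9457 Y174.7036 F2425
G01 X58.9069 Y155.2592 F2425
G01 X73.4283 Y151.7905 F2425
M5
G0 X25.7918 Y143.3416
M3 S419
G01 X24.4098 Y147.5948 F2425
G01 X20.7918 Y150.2234 F2425
G01 X16.3198 Y150.2234 F2425
G01 X12.7018 Y147.5948 F2425
G01 X11.3198 Y143.3416 F2425
G01 X12.7018 Y139.0884 F2425
G01 X16.3198 Y136.4598 F2425
G01 X20.7918 Y136.4598 F2425
G01 X24.4098 Y139.0884 F2425
G01 X25.7918 Y143.3416 F2425
M5
G0 X0.0000 Y0.0000

viewBox `0 0 115.0211 271.3371` with mm width/height → 1 unit = 1 mm. Flip: y_m = 271.3371 − y_svg.

**Shape 1** — `<circle>` circle, stroke `#000000` → score (S419, F2425). Machine vertices: (58.9148,30.3140) → (55.1494,41.9027) → (45.2914,49.0649) → (33.1064,49.0649) → (23.2484,41.9027) → (19.4830,30.3140) → (23.2484,18.7253) → (33.1064,11.5631) → (45.2914,11.5631) → (55.1494,18.7253) → (58.9148,30.3140). Closed: final G1 returns to the first vertex.

**Shape 2** — `<path>` cubic bezier, stroke `#000000` → score (S419, F2425). Control points (SVG): P0=(49.2674,40.3197), P1=(35.5552,38.1394), P2=(45.5838,132.5159), P3=(73.4283,119.5466); sampled at t=k/5. Machine vertices: (49.2674,231.0174) → (43.8416,222.3700) → (43.8292,200.3363) → (48.9457,174.7036) → (58.9069,155.2592) → (73.4283,151.7905). Open path.

**Shape 3** — `<circle>` circle, stroke `#000000` → score (S419, F2425). Machine vertices: (25.7918,143.3416) → (24.4098,147.5948) → (20.7918,150.2234) → (16.3198,150.2234) → (12.7018,147.5948) → (11.3198,143.3416) → (12.7018,139.0884) → (16.3198,136.4598) → (20.7918,136.4598) → (24.4098,139.0884) → (25.7918,143.3416). Closed: final G1 returns to the first vertex.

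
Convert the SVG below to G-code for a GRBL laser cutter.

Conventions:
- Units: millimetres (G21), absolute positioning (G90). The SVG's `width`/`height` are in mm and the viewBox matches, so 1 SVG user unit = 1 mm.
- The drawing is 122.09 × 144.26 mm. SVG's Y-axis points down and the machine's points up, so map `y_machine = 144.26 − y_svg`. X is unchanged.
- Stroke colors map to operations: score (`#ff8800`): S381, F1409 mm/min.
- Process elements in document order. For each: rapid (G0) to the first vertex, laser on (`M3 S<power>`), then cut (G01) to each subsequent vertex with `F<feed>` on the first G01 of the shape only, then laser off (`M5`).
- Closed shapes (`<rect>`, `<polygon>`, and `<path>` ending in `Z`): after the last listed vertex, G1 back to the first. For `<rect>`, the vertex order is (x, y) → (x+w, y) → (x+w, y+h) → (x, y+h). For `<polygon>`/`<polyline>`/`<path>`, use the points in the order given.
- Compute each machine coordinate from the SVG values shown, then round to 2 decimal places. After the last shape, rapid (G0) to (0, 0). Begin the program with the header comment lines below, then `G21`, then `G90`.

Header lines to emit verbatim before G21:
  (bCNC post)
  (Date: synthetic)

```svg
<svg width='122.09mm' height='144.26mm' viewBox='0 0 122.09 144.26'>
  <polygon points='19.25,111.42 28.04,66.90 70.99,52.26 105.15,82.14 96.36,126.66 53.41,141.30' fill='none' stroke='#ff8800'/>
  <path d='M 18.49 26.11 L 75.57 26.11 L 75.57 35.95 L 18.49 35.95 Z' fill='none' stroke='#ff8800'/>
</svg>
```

(bCNC post)
(Date: synthetic)
G21
G90
G0 X19.25 Y32.84
M3 S381
G01 X28.04 Y77.36 F1409
G01 X70.99 Y92.00
G01 X105.15 Y62.12
G01 X96.36 Y17.60
G01 X53.41 Y2.96
G01 X19.25 Y32.84
M5
G0 X18.49 Y118.15
M3 S381
G01 X75.57 Y118.15 F1409
G01 X75.57 Y108.31
G01 X18.49 Y108.31
G01 X18.49 Y118.15
M5
G0 X0.00 Y0.00

viewBox `0 0 122.09 144.26` with mm width/height → 1 unit = 1 mm. Flip: y_m = 144.26 − y_svg.

**Shape 1** — `<polygon>` regular polygon, stroke `#ff8800` → score (S381, F1409). Machine vertices: (19.25,32.84) → (28.04,77.36) → (70.99,92.00) → (105.15,62.12) → (96.36,17.60) → (53.41,2.96) → (19.25,32.84). Closed: final G1 returns to the first vertex.

**Shape 2** — `<path>` rectangle, stroke `#ff8800` → score (S381, F1409). Machine vertices: (18.49,118.15) → (75.57,118.15) → (75.57,108.31) → (18.49,108.31) → (18.49,118.15). Closed: final G1 returns to the first vertex.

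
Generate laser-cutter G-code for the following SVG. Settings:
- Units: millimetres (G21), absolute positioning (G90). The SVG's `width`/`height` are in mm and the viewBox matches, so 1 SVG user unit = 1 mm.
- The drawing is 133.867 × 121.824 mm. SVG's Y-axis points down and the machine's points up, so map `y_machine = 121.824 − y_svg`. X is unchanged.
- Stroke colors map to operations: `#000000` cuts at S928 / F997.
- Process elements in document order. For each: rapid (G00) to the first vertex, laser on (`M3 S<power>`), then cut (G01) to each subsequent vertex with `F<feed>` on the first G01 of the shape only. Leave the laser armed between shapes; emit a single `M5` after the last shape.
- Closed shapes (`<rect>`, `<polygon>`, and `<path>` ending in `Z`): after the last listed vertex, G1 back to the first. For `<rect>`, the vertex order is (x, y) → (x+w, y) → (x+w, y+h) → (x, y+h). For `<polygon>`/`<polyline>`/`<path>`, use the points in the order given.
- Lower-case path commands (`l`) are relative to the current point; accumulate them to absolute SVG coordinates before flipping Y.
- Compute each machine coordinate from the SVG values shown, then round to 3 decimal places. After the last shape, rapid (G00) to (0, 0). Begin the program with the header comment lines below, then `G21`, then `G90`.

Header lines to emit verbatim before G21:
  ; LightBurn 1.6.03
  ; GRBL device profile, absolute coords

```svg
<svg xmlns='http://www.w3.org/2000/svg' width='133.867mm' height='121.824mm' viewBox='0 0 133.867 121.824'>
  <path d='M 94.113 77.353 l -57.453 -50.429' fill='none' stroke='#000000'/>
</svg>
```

Since the viewBox matches the mm dimensions, user units are millimetres directly. The only transform is the Y-flip y_m = 121.824 − y_svg.

Shape 1 is a line segment drawn with `<path>`. Its stroke #000000 means cut at S928, F997. After flipping Y the toolpath is (94.113,44.471) → (36.660,94.900).

; LightBurn 1.6.03
; GRBL device profile, absolute coords
G21
G90
G00 X94.113 Y44.471
M3 S928
G01 X36.660 Y94.900 F997
M5
G00 X0.000 Y0.000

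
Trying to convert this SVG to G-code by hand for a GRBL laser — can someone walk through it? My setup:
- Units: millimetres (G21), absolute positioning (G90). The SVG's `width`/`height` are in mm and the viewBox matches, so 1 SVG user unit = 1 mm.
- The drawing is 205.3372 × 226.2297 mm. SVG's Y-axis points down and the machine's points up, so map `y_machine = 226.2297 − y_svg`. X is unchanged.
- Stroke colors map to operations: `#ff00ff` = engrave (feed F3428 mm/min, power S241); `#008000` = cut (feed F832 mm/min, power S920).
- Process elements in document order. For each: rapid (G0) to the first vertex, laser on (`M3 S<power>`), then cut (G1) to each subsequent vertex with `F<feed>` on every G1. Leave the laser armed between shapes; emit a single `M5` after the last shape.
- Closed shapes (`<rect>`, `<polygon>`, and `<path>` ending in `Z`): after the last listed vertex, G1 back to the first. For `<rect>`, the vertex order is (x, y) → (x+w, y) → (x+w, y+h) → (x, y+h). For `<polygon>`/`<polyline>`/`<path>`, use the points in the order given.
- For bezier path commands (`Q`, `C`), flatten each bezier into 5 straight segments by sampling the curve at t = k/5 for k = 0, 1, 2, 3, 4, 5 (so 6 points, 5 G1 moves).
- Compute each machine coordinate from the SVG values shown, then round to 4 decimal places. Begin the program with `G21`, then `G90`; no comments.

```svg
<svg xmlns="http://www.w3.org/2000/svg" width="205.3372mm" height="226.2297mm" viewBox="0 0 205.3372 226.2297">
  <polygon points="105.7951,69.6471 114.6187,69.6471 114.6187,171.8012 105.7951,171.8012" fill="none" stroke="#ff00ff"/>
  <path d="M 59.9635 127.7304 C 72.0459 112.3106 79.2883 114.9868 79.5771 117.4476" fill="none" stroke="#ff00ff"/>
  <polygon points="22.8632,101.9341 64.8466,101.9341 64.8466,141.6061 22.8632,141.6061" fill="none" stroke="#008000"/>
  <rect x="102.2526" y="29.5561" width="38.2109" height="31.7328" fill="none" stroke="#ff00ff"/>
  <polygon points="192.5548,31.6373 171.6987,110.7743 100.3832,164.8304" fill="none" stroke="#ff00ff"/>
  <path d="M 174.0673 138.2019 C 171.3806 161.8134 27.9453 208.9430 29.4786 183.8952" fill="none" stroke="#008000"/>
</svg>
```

1 u = 1 mm; y_m = 226.2297 − y.

[1] `<polygon>` rectangle, #ff00ff→engrave S241 F3428: (105.7951,156.5826) → (114.6187,156.5826) → (114.6187,54.4285) → (105.7951,54.4285) → (105.7951,156.5826) (closed)

[2] `<path>` cubic bezier, #ff00ff→engrave S241 F3428: (59.9635,98.4993) → (66.6152,105.7262) → (72.0039,109.4889) → (76.0281,110.6665) → (78.5863,110.1379) → (79.5771,108.7821)

[3] `<polygon>` rectangle, #008000→cut S920 F832: (22.8632,124.2956) → (64.8466,124.2956) → (64.8466,84.6236) → (22.8632,84.6236) → (22.8632,124.2956) (closed)

[4] `<rect>` rectangle, #ff00ff→engrave S241 F3428: (102.2526,196.6736) → (140.4635,196.6736) → (140.4635,164.9408) → (102.2526,164.9408) → (102.2526,196.6736) (closed)

[5] `<polygon>` closed polygon, #ff00ff→engrave S241 F3428: (192.5548,194.5924) → (171.6987,115.4554) → (100.3832,61.3993) → (192.5548,194.5924) (closed)

[6] `<path>` cubic bezier, #008000→cut S920 F832: (174.0673,88.0278) → (157.8512,71.8043) → (121.5698,54.5298) → (78.9377,40.7978) → (43.6691,35.2015) → (29.4786,42.3345)

G21
G90
G0 X105.7951 Y156.5826
M3 S241
G1 X114.6187 Y156.5826 F3428
G1 X114.6187 Y54.4285 F3428
G1 X105.7951 Y54.4285 F3428
G1 X105.7951 Y156.5826 F3428
G0 X59.9635 Y98.4993
M3 S241
G1 X66.6152 Y105.7262 F3428
G1 X72.0039 Y109.4889 F3428
G1 X76.0281 Y110.6665 F3428
G1 X78.5863 Y110.1379 F3428
G1 X79.5771 Y108.7821 F3428
G0 X22.8632 Y124.2956
M3 S920
G1 X64.8466 Y124.2956 F832
G1 X64.8466 Y84.6236 F832
G1 X22.8632 Y84.6236 F832
G1 X22.8632 Y124.2956 F832
G0 X102.2526 Y196.6736
M3 S241
G1 X140.4635 Y196.6736 F3428
G1 X140.4635 Y164.9408 F3428
G1 X102.2526 Y164.9408 F3428
G1 X102.2526 Y196.6736 F3428
G0 X192.5548 Y194.5924
M3 S241
G1 X171.6987 Y115.4554 F3428
G1 X100.3832 Y61.3993 F3428
G1 X192.5548 Y194.5924 F3428
G0 X174.0673 Y88.0278
M3 S920
G1 X157.8512 Y71.8043 F832
G1 X121.5698 Y54.5298 F832
G1 X78.9377 Y40.7978 F832
G1 X43.6691 Y35.2015 F832
G1 X29.4786 Y42.3345 F832
M5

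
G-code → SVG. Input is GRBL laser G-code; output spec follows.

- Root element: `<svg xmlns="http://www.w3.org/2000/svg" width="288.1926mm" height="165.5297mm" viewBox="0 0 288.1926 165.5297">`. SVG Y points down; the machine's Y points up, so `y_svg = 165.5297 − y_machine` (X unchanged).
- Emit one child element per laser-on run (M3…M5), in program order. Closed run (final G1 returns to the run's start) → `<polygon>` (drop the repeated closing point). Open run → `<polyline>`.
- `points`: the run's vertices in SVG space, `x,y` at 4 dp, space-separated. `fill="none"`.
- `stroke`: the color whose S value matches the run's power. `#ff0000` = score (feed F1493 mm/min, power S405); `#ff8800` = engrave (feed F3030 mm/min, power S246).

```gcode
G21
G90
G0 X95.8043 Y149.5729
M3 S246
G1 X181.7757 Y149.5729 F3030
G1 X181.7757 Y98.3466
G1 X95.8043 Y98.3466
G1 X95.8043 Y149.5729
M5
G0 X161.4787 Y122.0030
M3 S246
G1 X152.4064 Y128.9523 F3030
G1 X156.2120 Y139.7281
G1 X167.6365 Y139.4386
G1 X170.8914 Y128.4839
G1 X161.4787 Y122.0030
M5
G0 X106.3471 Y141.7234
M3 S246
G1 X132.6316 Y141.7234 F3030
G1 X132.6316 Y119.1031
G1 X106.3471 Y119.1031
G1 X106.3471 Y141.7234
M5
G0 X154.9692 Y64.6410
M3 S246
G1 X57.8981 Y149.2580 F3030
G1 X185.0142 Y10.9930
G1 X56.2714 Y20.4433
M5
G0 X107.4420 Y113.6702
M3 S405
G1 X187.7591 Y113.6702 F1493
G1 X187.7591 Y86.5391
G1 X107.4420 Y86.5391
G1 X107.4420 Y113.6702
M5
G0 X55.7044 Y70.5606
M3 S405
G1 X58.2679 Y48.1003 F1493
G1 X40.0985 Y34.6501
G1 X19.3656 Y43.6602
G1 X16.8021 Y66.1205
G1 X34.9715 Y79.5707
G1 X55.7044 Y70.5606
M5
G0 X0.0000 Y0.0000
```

<svg xmlns="http://www.w3.org/2000/svg" width="288.1926mm" height="165.5297mm" viewBox="0 0 288.1926 165.5297">
  <polygon points="95.8043,15.9568 181.7757,15.9568 181.7757,67.1831 95.8043,67.1831" fill="none" stroke="#ff8800"/>
  <polygon points="161.4787,43.5267 152.4064,36.5774 156.2120,25.8016 167.6365,26.0911 170.8914,37.0458" fill="none" stroke="#ff8800"/>
  <polygon points="106.3471,23.8063 132.6316,23.8063 132.6316,46.4266 106.3471,46.4266" fill="none" stroke="#ff8800"/>
  <polyline points="154.9692,100.8887 57.8981,16.2717 185.0142,154.5367 56.2714,145.0864" fill="none" stroke="#ff8800"/>
  <polygon points="107.4420,51.8595 187.7591,51.8595 187.7591,78.9906 107.4420,78.9906" fill="none" stroke="#ff0000"/>
  <polygon points="55.7044,94.9691 58.2679,117.4294 40.0985,130.8796 19.3656,121.8695 16.8021,99.4092 34.9715,85.9590" fill="none" stroke="#ff0000"/>
</svg>

Machine Y-up, SVG Y-down with viewBox height 165.5297, so y_svg = 165.5297 − y_machine; X carries over.

Run 1: S246 ⇒ engrave layer `#ff8800`. The run returns to its start, so emit a `<polygon>` with points (Y-flipped): 95.8043,15.9568 181.7757,15.9568 181.7757,67.1831 95.8043,67.1831.

Run 2: power S246 maps to stroke `#ff8800` (engrave). The run returns to its start, so emit a `<polygon>` with points (Y-flipped): 161.4787,43.5267 152.4064,36.5774 156.2120,25.8016 167.6365,26.0911 170.8914,37.0458.

Run 3: the run's S246 means `#ff8800` (engrave). The run returns to its start, so emit a `<polygon>` with points (Y-flipped): 106.3471,23.8063 132.6316,23.8063 132.6316,46.4266 106.3471,46.4266.

Run 4: power S246 maps to stroke `#ff8800` (engrave). The run is open, so emit a `<polyline>` with points (Y-flipped): 154.9692,100.8887 57.8981,16.2717 185.0142,154.5367 56.2714,145.0864.

Run 5: S405 ⇒ score layer `#ff0000`. The run returns to its start, so emit a `<polygon>` with points (Y-flipped): 107.4420,51.8595 187.7591,51.8595 187.7591,78.9906 107.4420,78.9906.

Run 6: the run's S405 means `#ff0000` (score). The run returns to its start, so emit a `<polygon>` with points (Y-flipped): 55.7044,94.9691 58.2679,117.4294 40.0985,130.8796 19.3656,121.8695 16.8021,99.4092 34.9715,85.9590.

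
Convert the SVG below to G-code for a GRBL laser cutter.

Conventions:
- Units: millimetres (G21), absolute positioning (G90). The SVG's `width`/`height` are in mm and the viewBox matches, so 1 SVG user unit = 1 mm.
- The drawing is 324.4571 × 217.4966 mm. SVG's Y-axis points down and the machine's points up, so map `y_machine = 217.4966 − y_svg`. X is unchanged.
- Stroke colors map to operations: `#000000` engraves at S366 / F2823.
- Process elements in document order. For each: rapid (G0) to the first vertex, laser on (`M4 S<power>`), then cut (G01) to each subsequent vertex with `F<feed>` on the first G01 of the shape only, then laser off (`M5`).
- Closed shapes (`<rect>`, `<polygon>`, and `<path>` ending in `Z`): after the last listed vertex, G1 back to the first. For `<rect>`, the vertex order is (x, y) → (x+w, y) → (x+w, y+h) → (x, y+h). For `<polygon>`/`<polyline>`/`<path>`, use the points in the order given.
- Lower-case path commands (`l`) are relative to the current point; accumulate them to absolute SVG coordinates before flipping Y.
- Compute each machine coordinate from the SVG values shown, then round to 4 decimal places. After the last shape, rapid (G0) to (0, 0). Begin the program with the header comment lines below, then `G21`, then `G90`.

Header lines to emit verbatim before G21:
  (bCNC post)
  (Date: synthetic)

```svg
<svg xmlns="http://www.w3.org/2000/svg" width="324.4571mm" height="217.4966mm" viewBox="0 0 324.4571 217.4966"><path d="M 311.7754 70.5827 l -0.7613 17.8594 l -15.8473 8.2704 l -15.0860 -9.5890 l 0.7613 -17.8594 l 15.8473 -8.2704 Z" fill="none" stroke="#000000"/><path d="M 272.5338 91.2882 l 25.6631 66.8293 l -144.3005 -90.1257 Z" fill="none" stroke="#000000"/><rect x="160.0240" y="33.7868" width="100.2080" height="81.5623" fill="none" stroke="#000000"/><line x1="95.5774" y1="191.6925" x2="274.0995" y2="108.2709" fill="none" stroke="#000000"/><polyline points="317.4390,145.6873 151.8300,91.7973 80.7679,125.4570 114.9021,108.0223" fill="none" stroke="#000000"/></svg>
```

Since the viewBox matches the mm dimensions, user units are millimetres directly. The only transform is the Y-flip y_m = 217.4966 − y_svg.

Shape 1 is a regular polygon drawn with `<path>`. Its stroke #000000 means engrave at S366, F2823. After flipping Y the toolpath is (311.7754,146.9139) → (311.0141,129.0545) → (295.1668,120.7841) → (280.0808,130.3731) → (280.8421,148.2325) → (296.6894,156.5029) → (311.7754,146.9139), returning to the start.

Shape 2 is a closed polygon drawn with `<path>`. Its stroke #000000 means engrave at S366, F2823. After flipping Y the toolpath is (272.5338,126.2084) → (298.1969,59.3791) → (153.8964,149.5048) → (272.5338,126.2084), returning to the start.

Shape 3 is a rectangle drawn with `<rect>`. Its stroke #000000 means engrave at S366, F2823. After flipping Y the toolpath is (160.0240,183.7098) → (260.2320,183.7098) → (260.2320,102.1475) → (160.0240,102.1475) → (160.0240,183.7098), returning to the start.

Shape 4 is a line segment drawn with `<line>`. Its stroke #000000 means engrave at S366, F2823. After flipping Y the toolpath is (95.5774,25.8041) → (274.0995,109.2257).

Shape 5 is a open polyline drawn with `<polyline>`. Its stroke #000000 means engrave at S366, F2823. After flipping Y the toolpath is (317.4390,71.8093) → (151.8300,125.6993) → (80.7679,92.0396) → (114.9021,109.4743).

(bCNC post)
(Date: synthetic)
G21
G90
G0 X311.7754 Y146.9139
M4 S366
G01 X311.0141 Y129.0545 F2823
G01 X295.1668 Y120.7841
G01 X280.0808 Y130.3731
G01 X280.8421 Y148.2325
G01 X296.6894 Y156.5029
G01 X311.7754 Y146.9139
M5
G0 X272.5338 Y126.2084
M4 S366
G01 X298.1969 Y59.3791 F2823
G01 X153.8964 Y149.5048
G01 X272.5338 Y126.2084
M5
G0 X160.0240 Y183.7098
M4 S366
G01 X260.2320 Y183.7098 F2823
G01 X260.2320 Y102.1475
G01 X160.0240 Y102.1475
G01 X160.0240 Y183.7098
M5
G0 X95.5774 Y25.8041
M4 S366
G01 X274.0995 Y109.2257 F2823
M5
G0 X317.4390 Y71.8093
M4 S366
G01 X151.8300 Y125.6993 F2823
G01 X80.7679 Y92.0396
G01 X114.9021 Y109.4743
M5
G0 X0.0000 Y0.0000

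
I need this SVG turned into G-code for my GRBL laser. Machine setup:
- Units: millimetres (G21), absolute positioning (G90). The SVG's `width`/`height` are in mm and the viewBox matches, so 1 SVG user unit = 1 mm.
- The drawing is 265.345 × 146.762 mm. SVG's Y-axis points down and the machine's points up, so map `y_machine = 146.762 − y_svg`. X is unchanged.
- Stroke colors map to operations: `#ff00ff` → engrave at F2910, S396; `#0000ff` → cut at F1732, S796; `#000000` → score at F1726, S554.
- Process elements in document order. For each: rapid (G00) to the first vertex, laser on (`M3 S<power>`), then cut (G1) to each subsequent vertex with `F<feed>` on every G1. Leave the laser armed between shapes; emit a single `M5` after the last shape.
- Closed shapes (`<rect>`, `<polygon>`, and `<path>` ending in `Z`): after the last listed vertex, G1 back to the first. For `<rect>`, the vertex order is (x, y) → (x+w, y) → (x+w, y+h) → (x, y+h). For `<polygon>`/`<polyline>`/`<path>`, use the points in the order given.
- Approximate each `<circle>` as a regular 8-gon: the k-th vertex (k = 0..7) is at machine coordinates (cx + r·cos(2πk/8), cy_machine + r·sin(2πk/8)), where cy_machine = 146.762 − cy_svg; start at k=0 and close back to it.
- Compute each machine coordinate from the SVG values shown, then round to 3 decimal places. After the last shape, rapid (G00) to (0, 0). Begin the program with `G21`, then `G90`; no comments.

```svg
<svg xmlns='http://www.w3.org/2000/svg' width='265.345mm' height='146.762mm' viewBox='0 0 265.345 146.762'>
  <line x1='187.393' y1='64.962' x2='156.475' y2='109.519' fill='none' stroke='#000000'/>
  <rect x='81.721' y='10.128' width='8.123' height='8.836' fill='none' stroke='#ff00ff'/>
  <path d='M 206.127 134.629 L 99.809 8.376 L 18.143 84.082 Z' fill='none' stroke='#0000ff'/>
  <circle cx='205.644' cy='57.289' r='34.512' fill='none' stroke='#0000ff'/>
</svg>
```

G21
G90
G00 X187.393 Y81.800
M3 S554
G1 X156.475 Y37.243 F1726
G00 X81.721 Y136.634
M3 S396
G1 X89.844 Y136.634 F2910
G1 X89.844 Y127.798 F2910
G1 X81.721 Y127.798 F2910
G1 X81.721 Y136.634 F2910
G00 X206.127 Y12.133
M3 S796
G1 X99.809 Y138.386 F1732
G1 X18.143 Y62.680 F1732
G1 X206.127 Y12.133 F1732
G00 X240.156 Y89.473
M3 S796
G1 X230.048 Y113.877 F1732
G1 X205.644 Y123.985 F1732
G1 X181.240 Y113.877 F1732
G1 X171.132 Y89.473 F1732
G1 X181.240 Y65.069 F1732
G1 X205.644 Y54.961 F1732
G1 X230.048 Y65.069 F1732
G1 X240.156 Y89.473 F1732
M5
G00 X0.000 Y0.000

Since the viewBox matches the mm dimensions, user units are millimetres directly. The only transform is the Y-flip y_m = 146.762 − y_svg.

Shape 1 is a line segment drawn with `<line>`. Its stroke #000000 means score at S554, F1726. After flipping Y the toolpath is (187.393,81.800) → (156.475,37.243).

Shape 2 is a rectangle drawn with `<rect>`. Its stroke #ff00ff means engrave at S396, F2910. After flipping Y the toolpath is (81.721,136.634) → (89.844,136.634) → (89.844,127.798) → (81.721,127.798) → (81.721,136.634), returning to the start.

Shape 3 is a closed polygon drawn with `<path>`. Its stroke #0000ff means cut at S796, F1732. After flipping Y the toolpath is (206.127,12.133) → (99.809,138.386) → (18.143,62.680) → (206.127,12.133), returning to the start.

Shape 4 is a circle drawn with `<circle>`. Its stroke #0000ff means cut at S796, F1732. After flipping Y the toolpath is (240.156,89.473) → (230.048,113.877) → (205.644,123.985) → (181.240,113.877) → (171.132,89.473) → (181.240,65.069) → (205.644,54.961) → (230.048,65.069) → (240.156,89.473), returning to the start.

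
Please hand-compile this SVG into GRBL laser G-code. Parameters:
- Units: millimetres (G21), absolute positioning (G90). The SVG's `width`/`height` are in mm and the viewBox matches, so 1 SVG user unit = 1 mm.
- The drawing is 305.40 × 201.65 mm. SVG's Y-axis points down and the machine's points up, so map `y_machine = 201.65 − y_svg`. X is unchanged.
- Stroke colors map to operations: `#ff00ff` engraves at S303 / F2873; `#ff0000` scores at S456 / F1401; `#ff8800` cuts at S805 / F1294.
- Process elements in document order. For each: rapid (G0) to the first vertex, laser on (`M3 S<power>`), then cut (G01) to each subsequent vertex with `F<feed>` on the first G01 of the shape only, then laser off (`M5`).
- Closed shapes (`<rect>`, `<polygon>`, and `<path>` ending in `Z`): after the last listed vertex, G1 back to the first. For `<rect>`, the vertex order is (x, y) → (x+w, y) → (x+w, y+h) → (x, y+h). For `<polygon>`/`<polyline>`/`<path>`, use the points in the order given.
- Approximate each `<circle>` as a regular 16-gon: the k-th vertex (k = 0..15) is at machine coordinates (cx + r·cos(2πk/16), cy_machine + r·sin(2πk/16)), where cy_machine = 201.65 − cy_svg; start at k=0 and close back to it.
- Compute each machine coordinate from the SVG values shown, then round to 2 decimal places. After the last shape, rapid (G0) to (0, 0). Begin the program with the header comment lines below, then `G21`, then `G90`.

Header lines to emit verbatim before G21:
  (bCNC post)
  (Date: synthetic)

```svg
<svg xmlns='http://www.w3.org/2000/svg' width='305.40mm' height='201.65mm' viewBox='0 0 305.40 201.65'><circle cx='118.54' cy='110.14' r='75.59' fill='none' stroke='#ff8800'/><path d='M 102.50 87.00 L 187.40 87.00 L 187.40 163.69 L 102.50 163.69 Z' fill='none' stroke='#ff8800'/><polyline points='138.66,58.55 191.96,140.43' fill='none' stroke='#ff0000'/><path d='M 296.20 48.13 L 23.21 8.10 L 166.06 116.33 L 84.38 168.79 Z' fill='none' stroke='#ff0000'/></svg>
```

1 u = 1 mm; y_m = 201.65 − y.

[1] `<circle>` circle, #ff8800→cut S805 F1294: (194.13,91.51) → (188.38,120.44) → (171.99,144.96) → (147.47,161.35) → (118.54,167.10) → (89.61,161.35) → (65.09,144.96) → (48.70,120.44) → (42.95,91.51) → (48.70,62.58) → (65.09,38.06) → (89.61,21.67) → (118.54,15.92) → (147.47,21.67) → (171.99,38.06) → (188.38,62.58) → (194.13,91.51) (closed)

[2] `<path>` rectangle, #ff8800→cut S805 F1294: (102.50,114.65) → (187.40,114.65) → (187.40,37.96) → (102.50,37.96) → (102.50,114.65) (closed)

[3] `<polyline>` line segment, #ff0000→score S456 F1401: (138.66,143.10) → (191.96,61.22)

[4] `<path>` closed polygon, #ff0000→score S456 F1401: (296.20,153.52) → (23.21,193.55) → (166.06,85.32) → (84.38,32.86) → (296.20,153.52) (closed)

(bCNC post)
(Date: synthetic)
G21
G90
G0 X194.13 Y91.51
M3 S805
G01 X188.38 Y120.44 F1294
G01 X171.99 Y144.96
G01 X147.47 Y161.35
G01 X118.54 Y167.10
G01 X89.61 Y161.35
G01 X65.09 Y144.96
G01 X48.70 Y120.44
G01 X42.95 Y91.51
G01 X48.70 Y62.58
G01 X65.09 Y38.06
G01 X89.61 Y21.67
G01 X118.54 Y15.92
G01 X147.47 Y21.67
G01 X171.99 Y38.06
G01 X188.38 Y62.58
G01 X194.13 Y91.51
M5
G0 X102.50 Y114.65
M3 S805
G01 X187.40 Y114.65 F1294
G01 X187.40 Y37.96
G01 X102.50 Y37.96
G01 X102.50 Y114.65
M5
G0 X138.66 Y143.10
M3 S456
G01 X191.96 Y61.22 F1401
M5
G0 X296.20 Y153.52
M3 S456
G01 X23.21 Y193.55 F1401
G01 X166.06 Y85.32
G01 X84.38 Y32.86
G01 X296.20 Y153.52
M5
G0 X0.00 Y0.00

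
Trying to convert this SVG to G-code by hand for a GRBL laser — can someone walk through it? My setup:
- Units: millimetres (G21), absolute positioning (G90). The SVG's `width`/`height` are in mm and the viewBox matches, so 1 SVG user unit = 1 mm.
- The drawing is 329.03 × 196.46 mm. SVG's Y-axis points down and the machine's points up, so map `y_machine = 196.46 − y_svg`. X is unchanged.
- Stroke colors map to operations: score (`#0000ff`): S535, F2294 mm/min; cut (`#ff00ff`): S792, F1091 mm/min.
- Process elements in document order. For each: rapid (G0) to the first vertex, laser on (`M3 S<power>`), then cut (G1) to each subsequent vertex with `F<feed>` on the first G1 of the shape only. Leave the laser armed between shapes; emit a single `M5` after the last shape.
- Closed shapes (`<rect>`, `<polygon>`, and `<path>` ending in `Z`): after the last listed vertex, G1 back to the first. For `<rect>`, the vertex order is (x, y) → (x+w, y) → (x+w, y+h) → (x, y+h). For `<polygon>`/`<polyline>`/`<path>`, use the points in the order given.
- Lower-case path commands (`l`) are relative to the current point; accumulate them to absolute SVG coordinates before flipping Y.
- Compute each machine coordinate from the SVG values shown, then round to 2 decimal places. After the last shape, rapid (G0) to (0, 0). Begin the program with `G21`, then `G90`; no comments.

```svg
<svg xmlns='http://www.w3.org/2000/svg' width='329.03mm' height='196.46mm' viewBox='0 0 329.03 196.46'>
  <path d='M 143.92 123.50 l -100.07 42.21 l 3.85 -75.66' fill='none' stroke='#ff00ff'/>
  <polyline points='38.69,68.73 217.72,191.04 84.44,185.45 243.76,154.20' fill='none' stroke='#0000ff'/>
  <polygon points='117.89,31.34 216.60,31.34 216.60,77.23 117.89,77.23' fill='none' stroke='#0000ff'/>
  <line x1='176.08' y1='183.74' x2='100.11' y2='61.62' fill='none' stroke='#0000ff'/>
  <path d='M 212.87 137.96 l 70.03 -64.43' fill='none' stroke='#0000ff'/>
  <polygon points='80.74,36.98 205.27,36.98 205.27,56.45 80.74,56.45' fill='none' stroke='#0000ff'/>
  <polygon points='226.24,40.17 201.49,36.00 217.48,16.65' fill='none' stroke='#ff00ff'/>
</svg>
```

G21
G90
G0 X143.92 Y72.96
M3 S792
G1 X43.85 Y30.75 F1091
G1 X47.70 Y106.41
G0 X38.69 Y127.73
M3 S535
G1 X217.72 Y5.42 F2294
G1 X84.44 Y11.01
G1 X243.76 Y42.26
G0 X117.89 Y165.12
M3 S535
G1 X216.60 Y165.12 F2294
G1 X216.60 Y119.23
G1 X117.89 Y119.23
G1 X117.89 Y165.12
G0 X176.08 Y12.72
M3 S535
G1 X100.11 Y134.84 F2294
G0 X212.87 Y58.50
M3 S535
G1 X282.90 Y122.93 F2294
G0 X80.74 Y159.48
M3 S535
G1 X205.27 Y159.48 F2294
G1 X205.27 Y140.01
G1 X80.74 Y140.01
G1 X80.74 Y159.48
G0 X226.24 Y156.29
M3 S792
G1 X201.49 Y160.46 F1091
G1 X217.48 Y179.81
G1 X226.24 Y156.29
M5
G0 X0.00 Y0.00

Since the viewBox matches the mm dimensions, user units are millimetres directly. The only transform is the Y-flip y_m = 196.46 − y_svg.

Shape 1 is a open polyline drawn with `<path>`. Its stroke #ff00ff means cut at S792, F1091. After flipping Y the toolpath is (143.92,72.96) → (43.85,30.75) → (47.70,106.41).

Shape 2 is a open polyline drawn with `<polyline>`. Its stroke #0000ff means score at S535, F2294. After flipping Y the toolpath is (38.69,127.73) → (217.72,5.42) → (84.44,11.01) → (243.76,42.26).

Shape 3 is a rectangle drawn with `<polygon>`. Its stroke #0000ff means score at S535, F2294. After flipping Y the toolpath is (117.89,165.12) → (216.60,165.12) → (216.60,119.23) → (117.89,119.23) → (117.89,165.12), returning to the start.

Shape 4 is a line segment drawn with `<line>`. Its stroke #0000ff means score at S535, F2294. After flipping Y the toolpath is (176.08,12.72) → (100.11,134.84).

Shape 5 is a line segment drawn with `<path>`. Its stroke #0000ff means score at S535, F2294. After flipping Y the toolpath is (212.87,58.50) → (282.90,122.93).

Shape 6 is a rectangle drawn with `<polygon>`. Its stroke #0000ff means score at S535, F2294. After flipping Y the toolpath is (80.74,159.48) → (205.27,159.48) → (205.27,140.01) → (80.74,140.01) → (80.74,159.48), returning to the start.

Shape 7 is a regular polygon drawn with `<polygon>`. Its stroke #ff00ff means cut at S792, F1091. After flipping Y the toolpath is (226.24,156.29) → (201.49,160.46) → (217.48,179.81) → (226.24,156.29), returning to the start.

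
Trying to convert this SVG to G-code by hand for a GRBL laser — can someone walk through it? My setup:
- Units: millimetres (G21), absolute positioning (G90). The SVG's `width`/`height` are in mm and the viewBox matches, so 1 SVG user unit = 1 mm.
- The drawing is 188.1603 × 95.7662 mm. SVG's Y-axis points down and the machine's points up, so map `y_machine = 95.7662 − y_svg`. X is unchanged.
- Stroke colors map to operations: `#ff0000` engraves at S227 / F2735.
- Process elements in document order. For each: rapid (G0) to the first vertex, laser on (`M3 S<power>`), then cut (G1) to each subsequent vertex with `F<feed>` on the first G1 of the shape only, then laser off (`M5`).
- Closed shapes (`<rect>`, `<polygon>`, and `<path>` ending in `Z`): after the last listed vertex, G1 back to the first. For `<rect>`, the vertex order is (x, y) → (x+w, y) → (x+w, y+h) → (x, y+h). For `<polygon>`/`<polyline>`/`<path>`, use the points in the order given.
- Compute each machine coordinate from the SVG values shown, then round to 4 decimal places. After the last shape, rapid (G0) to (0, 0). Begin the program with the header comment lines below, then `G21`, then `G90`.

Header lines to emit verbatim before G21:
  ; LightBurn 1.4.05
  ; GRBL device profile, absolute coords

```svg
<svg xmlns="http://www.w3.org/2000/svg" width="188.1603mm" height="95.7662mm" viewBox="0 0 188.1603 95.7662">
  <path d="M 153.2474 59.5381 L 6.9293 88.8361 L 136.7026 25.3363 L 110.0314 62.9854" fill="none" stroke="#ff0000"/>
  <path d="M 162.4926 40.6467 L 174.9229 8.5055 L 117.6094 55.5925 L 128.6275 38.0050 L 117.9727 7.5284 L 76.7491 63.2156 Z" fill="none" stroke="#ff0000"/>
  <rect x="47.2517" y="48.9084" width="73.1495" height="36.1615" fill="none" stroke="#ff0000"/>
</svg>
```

viewBox `0 0 188.1603 95.7662` with mm width/height → 1 unit = 1 mm. Flip: y_m = 95.7662 − y_svg.

**Shape 1** — `<path>` open polyline, stroke `#ff0000` → engrave (S227, F2735). Machine vertices: (153.2474,36.2281) → (6.9293,6.9301) → (136.7026,70.4299) → (110.0314,32.7808). Open path.

**Shape 2** — `<path>` closed polygon, stroke `#ff0000` → engrave (S227, F2735). Machine vertices: (162.4926,55.1195) → (174.9229,87.2607) → (117.6094,40.1737) → (128.6275,57.7612) → (117.9727,88.2378) → (76.7491,32.5506) → (162.4926,55.1195). Closed: final G1 returns to the first vertex.

**Shape 3** — `<rect>` rectangle, stroke `#ff0000` → engrave (S227, F2735). Machine vertices: (47.2517,46.8578) → (120.4012,46.8578) → (120.4012,10.6963) → (47.2517,10.6963) → (47.2517,46.8578). Closed: final G1 returns to the first vertex.

; LightBurn 1.4.05
; GRBL device profile, absolute coords
G21
G90
G0 X153.2474 Y36.2281
M3 S227
G1 X6.9293 Y6.9301 F2735
G1 X136.7026 Y70.4299
G1 X110.0314 Y32.7808
M5
G0 X162.4926 Y55.1195
M3 S227
G1 X174.9229 Y87.2607 F2735
G1 X117.6094 Y40.1737
G1 X128.6275 Y57.7612
G1 X117.9727 Y88.2378
G1 X76.7491 Y32.5506
G1 X162.4926 Y55.1195
M5
G0 X47.2517 Y46.8578
M3 S227
G1 X120.4012 Y46.8578 F2735
G1 X120.4012 Y10.6963
G1 X47.2517 Y10.6963
G1 X47.2517 Y46.8578
M5
G0 X0.0000 Y0.0000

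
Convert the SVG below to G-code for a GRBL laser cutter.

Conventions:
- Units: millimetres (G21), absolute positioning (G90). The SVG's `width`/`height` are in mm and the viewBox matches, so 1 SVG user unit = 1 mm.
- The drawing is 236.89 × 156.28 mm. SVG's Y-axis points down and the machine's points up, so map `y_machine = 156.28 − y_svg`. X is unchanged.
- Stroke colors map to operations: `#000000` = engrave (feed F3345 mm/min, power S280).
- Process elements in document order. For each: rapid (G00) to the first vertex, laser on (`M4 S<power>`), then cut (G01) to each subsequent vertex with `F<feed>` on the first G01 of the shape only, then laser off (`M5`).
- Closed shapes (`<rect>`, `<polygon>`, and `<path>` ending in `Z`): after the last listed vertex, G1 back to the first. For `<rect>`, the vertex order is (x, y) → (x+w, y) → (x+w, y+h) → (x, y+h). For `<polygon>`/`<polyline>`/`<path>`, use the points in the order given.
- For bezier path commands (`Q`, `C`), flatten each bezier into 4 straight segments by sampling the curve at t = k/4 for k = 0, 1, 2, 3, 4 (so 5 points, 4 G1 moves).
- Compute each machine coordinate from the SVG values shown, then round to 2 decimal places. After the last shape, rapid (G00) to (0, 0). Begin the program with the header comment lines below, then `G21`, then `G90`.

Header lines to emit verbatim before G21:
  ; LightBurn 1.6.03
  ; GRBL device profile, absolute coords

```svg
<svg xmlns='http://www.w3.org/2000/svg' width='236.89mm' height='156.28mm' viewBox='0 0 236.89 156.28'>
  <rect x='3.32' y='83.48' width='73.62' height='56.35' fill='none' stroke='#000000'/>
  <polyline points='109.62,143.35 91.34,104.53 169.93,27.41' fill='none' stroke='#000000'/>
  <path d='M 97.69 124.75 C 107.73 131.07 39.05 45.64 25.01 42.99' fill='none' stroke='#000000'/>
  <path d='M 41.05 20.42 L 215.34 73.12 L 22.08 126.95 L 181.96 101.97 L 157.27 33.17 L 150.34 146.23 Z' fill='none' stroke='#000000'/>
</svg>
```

; LightBurn 1.6.03
; GRBL device profile, absolute coords
G21
G90
G00 X3.32 Y72.80
M4 S280
G01 X76.94 Y72.80 F3345
G01 X76.94 Y16.45
G01 X3.32 Y16.45
G01 X3.32 Y72.80
M5
G00 X109.62 Y12.93
M4 S280
G01 X91.34 Y51.75 F3345
G01 X169.93 Y128.87
M5
G00 X97.69 Y31.53
M4 S280
G01 X92.54 Y41.27 F3345
G01 X70.38 Y69.05
G01 X43.70 Y98.51
G01 X25.01 Y113.29
M5
G00 X41.05 Y135.86
M4 S280
G01 X215.34 Y83.16 F3345
G01 X22.08 Y29.33
G01 X181.96 Y54.31
G01 X157.27 Y123.11
G01 X150.34 Y10.05
G01 X41.05 Y135.86
M5
G00 X0.00 Y0.00

1 u = 1 mm; y_m = 156.28 − y.

[1] `<rect>` rectangle, #000000→engrave S280 F3345: (3.32,72.80) → (76.94,72.80) → (76.94,16.45) → (3.32,16.45) → (3.32,72.80) (closed)

[2] `<polyline>` open polyline, #000000→engrave S280 F3345: (109.62,12.93) → (91.34,51.75) → (169.93,128.87)

[3] `<path>` cubic bezier, #000000→engrave S280 F3345: (97.69,31.53) → (92.54,41.27) → (70.38,69.05) → (43.70,98.51) → (25.01,113.29)

[4] `<path>` closed polygon, #000000→engrave S280 F3345: (41.05,135.86) → (215.34,83.16) → (22.08,29.33) → (181.96,54.31) → (157.27,123.11) → (150.34,10.05) → (41.05,135.86) (closed)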